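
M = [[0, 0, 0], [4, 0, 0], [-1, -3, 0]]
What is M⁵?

[[0, 0, 0], [0, 0, 0], [0, 0, 0]]

M is strictly triangular, hence nilpotent: M³ = 0, so M⁵ = 0.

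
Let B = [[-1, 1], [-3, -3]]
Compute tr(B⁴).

-56

B² = [[-2, -4], [12, 6]]
B³ = [[14, 10], [-30, -6]]
B⁴ = [[-44, -16], [48, -12]]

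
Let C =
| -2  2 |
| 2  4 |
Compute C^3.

C^2 = [[8, 4], [4, 20]]
C^3 = [[-8, 32], [32, 88]]

[[-8, 32], [32, 88]]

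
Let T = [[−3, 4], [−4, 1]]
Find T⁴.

T² = [[−7, −8], [8, −15]]
T³ = [[53, −36], [36, 17]]
T⁴ = [[−15, 176], [−176, 161]]

[[−15, 176], [−176, 161]]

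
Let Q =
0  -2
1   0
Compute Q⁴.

Q² = [[-2, 0], [0, -2]]
Q³ = [[0, 4], [-2, 0]]
Q⁴ = [[4, 0], [0, 4]]

[[4, 0], [0, 4]]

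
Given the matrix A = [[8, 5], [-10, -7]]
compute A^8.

[[12866, 6305], [-12610, -6049]]

tr A = 1 and det A = -6, so the characteristic polynomial is λ² − (1)λ + (-6) with roots -2 and 3.
Eigenvectors give P = [[1, -1], [-2, 1]] with P⁻¹ = [[-1, -1], [-2, -1]], and A = P·diag(-2, 3)·P⁻¹.
Then A^8 = P·diag(256, 6561)·P⁻¹ = [[256, -6561], [-512, 6561]] · [[-1, -1], [-2, -1]] = [[12866, 6305], [-12610, -6049]].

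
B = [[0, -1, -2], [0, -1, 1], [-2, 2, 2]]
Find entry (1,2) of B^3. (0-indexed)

9

B^2 = [[4, -3, -5], [-2, 3, 1], [-4, 4, 10]]
B^3 = [[10, -11, -21], [-2, 1, 9], [-20, 20, 32]]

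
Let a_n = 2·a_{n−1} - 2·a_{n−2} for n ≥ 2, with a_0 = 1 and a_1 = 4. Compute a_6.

With companion matrix T = [[2, -2], [1, 0]], [a_n, a_{n−1}]ᵀ = T·[a_{n−1}, a_{n−2}]ᵀ, so [a_6, a_5]ᵀ = T^5·[a_1, a_0]ᵀ.
T^5 = [[-8, 8], [-4, 0]], giving [a_6, a_5]ᵀ = [[-24], [-16]].

-24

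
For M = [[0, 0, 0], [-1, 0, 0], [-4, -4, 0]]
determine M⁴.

M is strictly triangular, hence nilpotent: M³ = 0, so M⁴ = 0.

[[0, 0, 0], [0, 0, 0], [0, 0, 0]]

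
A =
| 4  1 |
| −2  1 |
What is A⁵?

[[454, 211], [−422, −179]]

tr A = 5 and det A = 6, so the characteristic polynomial is λ² − (5)λ + (6) with roots 2 and 3.
Eigenvectors give P = [[−1, −1], [2, 1]] with P⁻¹ = [[1, 1], [−2, −1]], and A = P·diag(2, 3)·P⁻¹.
Then A⁵ = P·diag(32, 243)·P⁻¹ = [[−32, −243], [64, 243]] · [[1, 1], [−2, −1]] = [[454, 211], [−422, −179]].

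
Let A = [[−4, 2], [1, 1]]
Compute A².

[[18, −6], [−3, 3]]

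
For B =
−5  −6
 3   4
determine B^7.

[[−257, −258], [129, 130]]

tr B = −1 and det B = −2, so the characteristic polynomial is λ² − (−1)λ + (−2) with roots −2 and 1.
Eigenvectors give P = [[−2, −1], [1, 1]] with P⁻¹ = [[−1, −1], [1, 2]], and B = P·diag(−2, 1)·P⁻¹.
Then B^7 = P·diag(−128, 1)·P⁻¹ = [[256, −1], [−128, 1]] · [[−1, −1], [1, 2]] = [[−257, −258], [129, 130]].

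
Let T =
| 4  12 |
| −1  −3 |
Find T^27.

T² = T (a projection; rank 1, trace 1), so T^27 = T.

[[4, 12], [−1, −3]]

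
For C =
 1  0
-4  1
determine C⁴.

[[1, 0], [-16, 1]]

C = I + N where N = [[0, 0], [-4, 0]] is strictly lower-triangular, so N² = 0.
(I + N)⁴ = I + 4·N = [[1, 0], [-16, 1]].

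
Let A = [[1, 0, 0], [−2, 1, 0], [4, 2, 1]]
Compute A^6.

A = I + N where N = [[0, 0, 0], [−2, 0, 0], [4, 2, 0]] is strictly lower-triangular, so N^3 = 0.
(I + N)^6 = I + 6·N + 15·N^2 = [[1, 0, 0], [−12, 1, 0], [−36, 12, 1]].

[[1, 0, 0], [−12, 1, 0], [−36, 12, 1]]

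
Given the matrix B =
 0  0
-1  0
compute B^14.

[[0, 0], [0, 0]]

B is strictly triangular, hence nilpotent: B^2 = 0, so B^14 = 0.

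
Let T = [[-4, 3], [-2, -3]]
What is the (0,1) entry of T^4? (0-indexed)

-273

T^2 = [[10, -21], [14, 3]]
T^3 = [[2, 93], [-62, 33]]
T^4 = [[-194, -273], [182, -285]]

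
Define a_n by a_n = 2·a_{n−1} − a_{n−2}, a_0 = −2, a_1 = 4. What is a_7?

40

With companion matrix B = [[2, −1], [1, 0]], [a_n, a_{n−1}]ᵀ = B·[a_{n−1}, a_{n−2}]ᵀ, so [a_7, a_6]ᵀ = B⁶·[a_1, a_0]ᵀ.
B⁶ = [[7, −6], [6, −5]], giving [a_7, a_6]ᵀ = [[40], [34]].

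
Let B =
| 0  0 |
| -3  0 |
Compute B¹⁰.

[[0, 0], [0, 0]]

B is strictly triangular, hence nilpotent: B² = 0, so B¹⁰ = 0.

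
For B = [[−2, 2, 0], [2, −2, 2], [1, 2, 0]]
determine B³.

[[−28, 40, −16], [32, −44, 24], [−4, 16, −4]]

B² = [[8, −8, 4], [−6, 12, −4], [2, −2, 4]]
B³ = [[−28, 40, −16], [32, −44, 24], [−4, 16, −4]]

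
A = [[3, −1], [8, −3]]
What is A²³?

A² = I (check: tr A = 0 and det A = −1), so A²³ = A since 23 is odd.

[[3, −1], [8, −3]]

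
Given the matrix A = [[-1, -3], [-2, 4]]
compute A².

[[7, -9], [-6, 22]]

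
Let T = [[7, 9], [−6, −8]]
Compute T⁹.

tr T = −1 and det T = −2, so the characteristic polynomial is λ² − (−1)λ + (−2) with roots −2 and 1.
Eigenvectors give P = [[−1, 3], [1, −2]] with P⁻¹ = [[2, 3], [1, 1]], and T = P·diag(−2, 1)·P⁻¹.
Then T⁹ = P·diag(−512, 1)·P⁻¹ = [[512, 3], [−512, −2]] · [[2, 3], [1, 1]] = [[1027, 1539], [−1026, −1538]].

[[1027, 1539], [−1026, −1538]]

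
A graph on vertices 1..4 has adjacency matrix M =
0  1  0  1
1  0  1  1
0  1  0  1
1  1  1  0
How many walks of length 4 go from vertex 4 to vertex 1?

9

The number of length-4 walks from vertex 4 to vertex 1 is entry (4,1) of M^4, where M is the adjacency matrix.
M^2 = [[2, 1, 2, 1], [1, 3, 1, 2], [2, 1, 2, 1], [1, 2, 1, 3]]
M^3 = [[2, 5, 2, 5], [5, 4, 5, 5], [2, 5, 2, 5], [5, 5, 5, 4]]
M^4 = [[10, 9, 10, 9], [9, 15, 9, 14], [10, 9, 10, 9], [9, 14, 9, 15]]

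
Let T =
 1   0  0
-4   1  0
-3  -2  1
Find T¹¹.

[[1, 0, 0], [-44, 1, 0], [407, -22, 1]]

T = I + N where N = [[0, 0, 0], [-4, 0, 0], [-3, -2, 0]] is strictly lower-triangular, so N³ = 0.
(I + N)¹¹ = I + 11·N + 55·N² = [[1, 0, 0], [-44, 1, 0], [407, -22, 1]].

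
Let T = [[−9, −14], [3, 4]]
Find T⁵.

[[−1509, −2954], [633, 1234]]

tr T = −5 and det T = 6, so the characteristic polynomial is λ² − (−5)λ + (6) with roots −2 and −3.
Eigenvectors give P = [[−2, 7], [1, −3]] with P⁻¹ = [[3, 7], [1, 2]], and T = P·diag(−2, −3)·P⁻¹.
Then T⁵ = P·diag(−32, −243)·P⁻¹ = [[64, −1701], [−32, 729]] · [[3, 7], [1, 2]] = [[−1509, −2954], [633, 1234]].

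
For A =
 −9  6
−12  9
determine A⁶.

tr A = 0 and det A = −9, so the characteristic polynomial is λ² − (0)λ + (−9) with roots −3 and 3.
Eigenvectors give P = [[−1, 1], [−1, 2]] with P⁻¹ = [[−2, 1], [−1, 1]], and A = P·diag(−3, 3)·P⁻¹.
Then A⁶ = P·diag(729, 729)·P⁻¹ = [[−729, 729], [−729, 1458]] · [[−2, 1], [−1, 1]] = [[729, 0], [0, 729]].

[[729, 0], [0, 729]]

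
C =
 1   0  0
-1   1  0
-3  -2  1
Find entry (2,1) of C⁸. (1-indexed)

C = I + N where N = [[0, 0, 0], [-1, 0, 0], [-3, -2, 0]] is strictly lower-triangular, so N³ = 0.
(I + N)⁸ = I + 8·N + 28·N² = [[1, 0, 0], [-8, 1, 0], [32, -16, 1]].

-8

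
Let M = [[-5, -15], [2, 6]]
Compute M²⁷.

[[-5, -15], [2, 6]]

M² = M (a projection; rank 1, trace 1), so M²⁷ = M.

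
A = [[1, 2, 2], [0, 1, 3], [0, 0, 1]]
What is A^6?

A = I + N where N = [[0, 2, 2], [0, 0, 3], [0, 0, 0]] is strictly upper-triangular, so N^3 = 0.
(I + N)^6 = I + 6·N + 15·N^2 = [[1, 12, 102], [0, 1, 18], [0, 0, 1]].

[[1, 12, 102], [0, 1, 18], [0, 0, 1]]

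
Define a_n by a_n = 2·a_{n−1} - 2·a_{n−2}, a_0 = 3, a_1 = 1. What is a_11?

-160

With companion matrix Q = [[2, -2], [1, 0]], [a_n, a_{n−1}]ᵀ = Q·[a_{n−1}, a_{n−2}]ᵀ, so [a_11, a_10]ᵀ = Q¹⁰·[a_1, a_0]ᵀ.
Q¹⁰ = [[32, -64], [32, -32]], giving [a_11, a_10]ᵀ = [[-160], [-64]].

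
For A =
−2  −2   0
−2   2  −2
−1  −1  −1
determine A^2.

[[8, 0, 4], [2, 10, −2], [5, 1, 3]]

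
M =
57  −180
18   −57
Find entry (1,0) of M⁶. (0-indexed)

0

tr M = 0 and det M = −9, so the characteristic polynomial is λ² − (0)λ + (−9) with roots 3 and −3.
Eigenvectors give P = [[−10, −3], [−3, −1]] with P⁻¹ = [[−1, 3], [3, −10]], and M = P·diag(3, −3)·P⁻¹.
Then M⁶ = P·diag(729, 729)·P⁻¹ = [[−7290, −2187], [−2187, −729]] · [[−1, 3], [3, −10]] = [[729, 0], [0, 729]].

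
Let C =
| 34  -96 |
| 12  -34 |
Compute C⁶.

tr C = 0 and det C = -4, so the characteristic polynomial is λ² − (0)λ + (-4) with roots -2 and 2.
Eigenvectors give P = [[-8, 3], [-3, 1]] with P⁻¹ = [[1, -3], [3, -8]], and C = P·diag(-2, 2)·P⁻¹.
Then C⁶ = P·diag(64, 64)·P⁻¹ = [[-512, 192], [-192, 64]] · [[1, -3], [3, -8]] = [[64, 0], [0, 64]].

[[64, 0], [0, 64]]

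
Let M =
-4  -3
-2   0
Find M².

[[22, 12], [8, 6]]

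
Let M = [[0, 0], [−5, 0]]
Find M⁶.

M is strictly triangular, hence nilpotent: M² = 0, so M⁶ = 0.

[[0, 0], [0, 0]]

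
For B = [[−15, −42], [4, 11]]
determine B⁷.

tr B = −4 and det B = 3, so the characteristic polynomial is λ² − (−4)λ + (3) with roots −3 and −1.
Eigenvectors give P = [[−7, 3], [2, −1]] with P⁻¹ = [[−1, −3], [−2, −7]], and B = P·diag(−3, −1)·P⁻¹.
Then B⁷ = P·diag(−2187, −1)·P⁻¹ = [[15309, −3], [−4374, 1]] · [[−1, −3], [−2, −7]] = [[−15303, −45906], [4372, 13115]].

[[−15303, −45906], [4372, 13115]]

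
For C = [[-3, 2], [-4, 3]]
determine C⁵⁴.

[[1, 0], [0, 1]]

C² = I (check: tr C = 0 and det C = -1), so C⁵⁴ = I since 54 is even.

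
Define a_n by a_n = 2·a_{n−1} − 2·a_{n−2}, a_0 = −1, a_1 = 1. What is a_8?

−16

With companion matrix A = [[2, −2], [1, 0]], [a_n, a_{n−1}]ᵀ = A·[a_{n−1}, a_{n−2}]ᵀ, so [a_8, a_7]ᵀ = A^7·[a_1, a_0]ᵀ.
A^7 = [[0, 16], [−8, 16]], giving [a_8, a_7]ᵀ = [[−16], [−24]].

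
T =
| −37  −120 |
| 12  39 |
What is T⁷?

[[−19693, −65640], [6564, 21879]]

tr T = 2 and det T = −3, so the characteristic polynomial is λ² − (2)λ + (−3) with roots −1 and 3.
Eigenvectors give P = [[10, −3], [−3, 1]] with P⁻¹ = [[1, 3], [3, 10]], and T = P·diag(−1, 3)·P⁻¹.
Then T⁷ = P·diag(−1, 2187)·P⁻¹ = [[−10, −6561], [3, 2187]] · [[1, 3], [3, 10]] = [[−19693, −65640], [6564, 21879]].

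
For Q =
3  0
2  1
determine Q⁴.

tr Q = 4 and det Q = 3, so the characteristic polynomial is λ² − (4)λ + (3) with roots 1 and 3.
Eigenvectors give P = [[0, 1], [1, 1]] with P⁻¹ = [[-1, 1], [1, 0]], and Q = P·diag(1, 3)·P⁻¹.
Then Q⁴ = P·diag(1, 81)·P⁻¹ = [[0, 81], [1, 81]] · [[-1, 1], [1, 0]] = [[81, 0], [80, 1]].

[[81, 0], [80, 1]]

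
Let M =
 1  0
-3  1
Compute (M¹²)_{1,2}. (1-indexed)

0

M = I + N where N = [[0, 0], [-3, 0]] is strictly lower-triangular, so N² = 0.
(I + N)¹² = I + 12·N = [[1, 0], [-36, 1]].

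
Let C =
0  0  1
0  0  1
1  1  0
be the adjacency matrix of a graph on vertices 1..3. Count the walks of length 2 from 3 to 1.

The number of length-2 walks from vertex 3 to vertex 1 is entry (3,1) of C², where C is the adjacency matrix.
C² = [[1, 1, 0], [1, 1, 0], [0, 0, 2]]

0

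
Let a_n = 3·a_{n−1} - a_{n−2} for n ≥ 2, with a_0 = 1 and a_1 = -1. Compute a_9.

With companion matrix M = [[3, -1], [1, 0]], [a_n, a_{n−1}]ᵀ = M·[a_{n−1}, a_{n−2}]ᵀ, so [a_9, a_8]ᵀ = M⁸·[a_1, a_0]ᵀ.
M⁸ = [[2584, -987], [987, -377]], giving [a_9, a_8]ᵀ = [[-3571], [-1364]].

-3571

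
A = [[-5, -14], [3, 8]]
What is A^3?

[[-41, -98], [21, 50]]

tr A = 3 and det A = 2, so the characteristic polynomial is λ² − (3)λ + (2) with roots 1 and 2.
Eigenvectors give P = [[7, 2], [-3, -1]] with P⁻¹ = [[1, 2], [-3, -7]], and A = P·diag(1, 2)·P⁻¹.
Then A^3 = P·diag(1, 8)·P⁻¹ = [[7, 16], [-3, -8]] · [[1, 2], [-3, -7]] = [[-41, -98], [21, 50]].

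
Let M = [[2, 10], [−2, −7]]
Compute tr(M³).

tr M = −5 and det M = 6, so the characteristic polynomial is λ² − (−5)λ + (6) with roots −2 and −3.
Eigenvectors give P = [[5, −2], [−2, 1]] with P⁻¹ = [[1, 2], [2, 5]], and M = P·diag(−2, −3)·P⁻¹.
Then M³ = P·diag(−8, −27)·P⁻¹ = [[−40, 54], [16, −27]] · [[1, 2], [2, 5]] = [[68, 190], [−38, −103]].

−35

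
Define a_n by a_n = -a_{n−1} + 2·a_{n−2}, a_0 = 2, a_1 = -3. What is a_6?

With companion matrix T = [[-1, 2], [1, 0]], [a_n, a_{n−1}]ᵀ = T·[a_{n−1}, a_{n−2}]ᵀ, so [a_6, a_5]ᵀ = T⁵·[a_1, a_0]ᵀ.
T⁵ = [[-21, 22], [11, -10]], giving [a_6, a_5]ᵀ = [[107], [-53]].

107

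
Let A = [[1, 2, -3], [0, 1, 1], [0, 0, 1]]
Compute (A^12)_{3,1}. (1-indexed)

0

A = I + N where N = [[0, 2, -3], [0, 0, 1], [0, 0, 0]] is strictly upper-triangular, so N^3 = 0.
(I + N)^12 = I + 12·N + 66·N^2 = [[1, 24, 96], [0, 1, 12], [0, 0, 1]].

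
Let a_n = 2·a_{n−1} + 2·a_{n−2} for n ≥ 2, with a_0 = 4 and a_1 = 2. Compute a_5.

216

With companion matrix A = [[2, 2], [1, 0]], [a_n, a_{n−1}]ᵀ = A·[a_{n−1}, a_{n−2}]ᵀ, so [a_5, a_4]ᵀ = A⁴·[a_1, a_0]ᵀ.
A⁴ = [[44, 32], [16, 12]], giving [a_5, a_4]ᵀ = [[216], [80]].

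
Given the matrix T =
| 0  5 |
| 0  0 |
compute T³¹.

T is strictly triangular, hence nilpotent: T² = 0, so T³¹ = 0.

[[0, 0], [0, 0]]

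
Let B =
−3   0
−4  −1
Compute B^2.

[[9, 0], [16, 1]]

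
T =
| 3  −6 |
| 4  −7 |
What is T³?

[[51, −78], [52, −79]]

tr T = −4 and det T = 3, so the characteristic polynomial is λ² − (−4)λ + (3) with roots −3 and −1.
Eigenvectors give P = [[1, 3], [1, 2]] with P⁻¹ = [[−2, 3], [1, −1]], and T = P·diag(−3, −1)·P⁻¹.
Then T³ = P·diag(−27, −1)·P⁻¹ = [[−27, −3], [−27, −2]] · [[−2, 3], [1, −1]] = [[51, −78], [52, −79]].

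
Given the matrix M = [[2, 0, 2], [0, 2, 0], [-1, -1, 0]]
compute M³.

M² = [[2, -2, 4], [0, 4, 0], [-2, -2, -2]]
M³ = [[0, -8, 4], [0, 8, 0], [-2, -2, -4]]

[[0, -8, 4], [0, 8, 0], [-2, -2, -4]]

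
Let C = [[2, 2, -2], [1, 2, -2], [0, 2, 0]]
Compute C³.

[[16, 4, -20], [10, 0, -12], [8, 4, -12]]

C² = [[6, 4, -8], [4, 2, -6], [2, 4, -4]]
C³ = [[16, 4, -20], [10, 0, -12], [8, 4, -12]]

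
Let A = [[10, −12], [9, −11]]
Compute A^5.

[[100, −132], [99, −131]]

tr A = −1 and det A = −2, so the characteristic polynomial is λ² − (−1)λ + (−2) with roots 1 and −2.
Eigenvectors give P = [[−4, 1], [−3, 1]] with P⁻¹ = [[−1, 1], [−3, 4]], and A = P·diag(1, −2)·P⁻¹.
Then A^5 = P·diag(1, −32)·P⁻¹ = [[−4, −32], [−3, −32]] · [[−1, 1], [−3, 4]] = [[100, −132], [99, −131]].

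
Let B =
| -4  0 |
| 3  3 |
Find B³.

[[-64, 0], [39, 27]]

B² = [[16, 0], [-3, 9]]
B³ = [[-64, 0], [39, 27]]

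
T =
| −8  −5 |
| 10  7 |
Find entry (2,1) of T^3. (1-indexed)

70

tr T = −1 and det T = −6, so the characteristic polynomial is λ² − (−1)λ + (−6) with roots 2 and −3.
Eigenvectors give P = [[−1, −1], [2, 1]] with P⁻¹ = [[1, 1], [−2, −1]], and T = P·diag(2, −3)·P⁻¹.
Then T^3 = P·diag(8, −27)·P⁻¹ = [[−8, 27], [16, −27]] · [[1, 1], [−2, −1]] = [[−62, −35], [70, 43]].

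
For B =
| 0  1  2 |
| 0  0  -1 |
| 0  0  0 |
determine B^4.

[[0, 0, 0], [0, 0, 0], [0, 0, 0]]

B is strictly triangular, hence nilpotent: B^3 = 0, so B^4 = 0.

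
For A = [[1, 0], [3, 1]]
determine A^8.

[[1, 0], [24, 1]]

A = I + N where N = [[0, 0], [3, 0]] is strictly lower-triangular, so N^2 = 0.
(I + N)^8 = I + 8·N = [[1, 0], [24, 1]].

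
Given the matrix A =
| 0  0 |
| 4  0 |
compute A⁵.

[[0, 0], [0, 0]]

A is strictly triangular, hence nilpotent: A² = 0, so A⁵ = 0.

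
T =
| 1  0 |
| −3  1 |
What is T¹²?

T = I + N where N = [[0, 0], [−3, 0]] is strictly lower-triangular, so N² = 0.
(I + N)¹² = I + 12·N = [[1, 0], [−36, 1]].

[[1, 0], [−36, 1]]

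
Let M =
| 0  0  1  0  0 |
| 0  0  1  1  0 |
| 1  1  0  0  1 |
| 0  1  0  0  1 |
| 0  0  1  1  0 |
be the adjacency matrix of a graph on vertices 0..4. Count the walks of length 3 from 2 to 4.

5

The number of length-3 walks from vertex 2 to vertex 4 is entry (2,4) of M³, where M is the adjacency matrix.
M² = [[1, 1, 0, 0, 1], [1, 2, 0, 0, 2], [0, 0, 3, 2, 0], [0, 0, 2, 2, 0], [1, 2, 0, 0, 2]]
M³ = [[0, 0, 3, 2, 0], [0, 0, 5, 4, 0], [3, 5, 0, 0, 5], [2, 4, 0, 0, 4], [0, 0, 5, 4, 0]]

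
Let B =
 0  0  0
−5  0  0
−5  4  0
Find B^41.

[[0, 0, 0], [0, 0, 0], [0, 0, 0]]

B is strictly triangular, hence nilpotent: B^3 = 0, so B^41 = 0.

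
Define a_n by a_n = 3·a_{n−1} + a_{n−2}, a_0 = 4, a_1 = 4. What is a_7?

With companion matrix A = [[3, 1], [1, 0]], [a_n, a_{n−1}]ᵀ = A·[a_{n−1}, a_{n−2}]ᵀ, so [a_7, a_6]ᵀ = A⁶·[a_1, a_0]ᵀ.
A⁶ = [[1189, 360], [360, 109]], giving [a_7, a_6]ᵀ = [[6196], [1876]].

6196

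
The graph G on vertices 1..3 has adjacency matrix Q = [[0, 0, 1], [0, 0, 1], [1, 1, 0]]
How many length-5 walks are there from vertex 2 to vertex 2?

0

The number of length-5 walks from vertex 2 to vertex 2 is entry (2,2) of Q⁵, where Q is the adjacency matrix.
Q² = [[1, 1, 0], [1, 1, 0], [0, 0, 2]]
Q³ = [[0, 0, 2], [0, 0, 2], [2, 2, 0]]
Q⁴ = [[2, 2, 0], [2, 2, 0], [0, 0, 4]]
Q⁵ = [[0, 0, 4], [0, 0, 4], [4, 4, 0]]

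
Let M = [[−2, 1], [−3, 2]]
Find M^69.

[[−2, 1], [−3, 2]]

M² = I (check: tr M = 0 and det M = −1), so M^69 = M since 69 is odd.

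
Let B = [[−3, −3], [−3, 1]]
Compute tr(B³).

B² = [[18, 6], [6, 10]]
B³ = [[−72, −48], [−48, −8]]

−80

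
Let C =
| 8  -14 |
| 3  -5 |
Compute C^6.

[[442, -882], [189, -377]]

tr C = 3 and det C = 2, so the characteristic polynomial is λ² − (3)λ + (2) with roots 1 and 2.
Eigenvectors give P = [[-2, -7], [-1, -3]] with P⁻¹ = [[3, -7], [-1, 2]], and C = P·diag(1, 2)·P⁻¹.
Then C^6 = P·diag(1, 64)·P⁻¹ = [[-2, -448], [-1, -192]] · [[3, -7], [-1, 2]] = [[442, -882], [189, -377]].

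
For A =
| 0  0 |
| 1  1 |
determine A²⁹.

[[0, 0], [1, 1]]

A² = A (a projection; rank 1, trace 1), so A²⁹ = A.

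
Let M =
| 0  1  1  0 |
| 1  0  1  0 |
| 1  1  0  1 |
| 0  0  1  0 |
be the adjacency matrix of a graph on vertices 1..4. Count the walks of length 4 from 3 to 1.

6

The number of length-4 walks from vertex 3 to vertex 1 is entry (3,1) of M⁴, where M is the adjacency matrix.
M² = [[2, 1, 1, 1], [1, 2, 1, 1], [1, 1, 3, 0], [1, 1, 0, 1]]
M³ = [[2, 3, 4, 1], [3, 2, 4, 1], [4, 4, 2, 3], [1, 1, 3, 0]]
M⁴ = [[7, 6, 6, 4], [6, 7, 6, 4], [6, 6, 11, 2], [4, 4, 2, 3]]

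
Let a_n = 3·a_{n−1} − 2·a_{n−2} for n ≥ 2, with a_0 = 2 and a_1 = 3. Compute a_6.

With companion matrix A = [[3, −2], [1, 0]], [a_n, a_{n−1}]ᵀ = A·[a_{n−1}, a_{n−2}]ᵀ, so [a_6, a_5]ᵀ = A⁵·[a_1, a_0]ᵀ.
A⁵ = [[63, −62], [31, −30]], giving [a_6, a_5]ᵀ = [[65], [33]].

65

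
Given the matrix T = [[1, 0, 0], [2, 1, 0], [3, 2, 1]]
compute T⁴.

[[1, 0, 0], [8, 1, 0], [36, 8, 1]]

T = I + N where N = [[0, 0, 0], [2, 0, 0], [3, 2, 0]] is strictly lower-triangular, so N³ = 0.
(I + N)⁴ = I + 4·N + 6·N² = [[1, 0, 0], [8, 1, 0], [36, 8, 1]].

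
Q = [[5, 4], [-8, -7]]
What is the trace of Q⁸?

6562

tr Q = -2 and det Q = -3, so the characteristic polynomial is λ² − (-2)λ + (-3) with roots -3 and 1.
Eigenvectors give P = [[-1, 1], [2, -1]] with P⁻¹ = [[1, 1], [2, 1]], and Q = P·diag(-3, 1)·P⁻¹.
Then Q⁸ = P·diag(6561, 1)·P⁻¹ = [[-6561, 1], [13122, -1]] · [[1, 1], [2, 1]] = [[-6559, -6560], [13120, 13121]].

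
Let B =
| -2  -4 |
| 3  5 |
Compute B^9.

[[-1532, -2044], [1533, 2045]]

tr B = 3 and det B = 2, so the characteristic polynomial is λ² − (3)λ + (2) with roots 1 and 2.
Eigenvectors give P = [[-4, 1], [3, -1]] with P⁻¹ = [[-1, -1], [-3, -4]], and B = P·diag(1, 2)·P⁻¹.
Then B^9 = P·diag(1, 512)·P⁻¹ = [[-4, 512], [3, -512]] · [[-1, -1], [-3, -4]] = [[-1532, -2044], [1533, 2045]].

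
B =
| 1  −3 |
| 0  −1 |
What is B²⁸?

B² = I (check: tr B = 0 and det B = −1), so B²⁸ = I since 28 is even.

[[1, 0], [0, 1]]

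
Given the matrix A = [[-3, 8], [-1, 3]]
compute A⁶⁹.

[[-3, 8], [-1, 3]]

A² = I (check: tr A = 0 and det A = -1), so A⁶⁹ = A since 69 is odd.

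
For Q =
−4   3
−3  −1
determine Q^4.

[[−176, 15], [−15, −161]]

Q^2 = [[7, −15], [15, −8]]
Q^3 = [[17, 36], [−36, 53]]
Q^4 = [[−176, 15], [−15, −161]]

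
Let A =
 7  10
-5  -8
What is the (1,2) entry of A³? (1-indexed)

70

tr A = -1 and det A = -6, so the characteristic polynomial is λ² − (-1)λ + (-6) with roots -3 and 2.
Eigenvectors give P = [[-1, 2], [1, -1]] with P⁻¹ = [[1, 2], [1, 1]], and A = P·diag(-3, 2)·P⁻¹.
Then A³ = P·diag(-27, 8)·P⁻¹ = [[27, 16], [-27, -8]] · [[1, 2], [1, 1]] = [[43, 70], [-35, -62]].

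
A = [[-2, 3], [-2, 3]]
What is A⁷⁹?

A² = A (a projection; rank 1, trace 1), so A⁷⁹ = A.

[[-2, 3], [-2, 3]]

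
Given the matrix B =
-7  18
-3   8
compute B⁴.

tr B = 1 and det B = -2, so the characteristic polynomial is λ² − (1)λ + (-2) with roots -1 and 2.
Eigenvectors give P = [[3, 2], [1, 1]] with P⁻¹ = [[1, -2], [-1, 3]], and B = P·diag(-1, 2)·P⁻¹.
Then B⁴ = P·diag(1, 16)·P⁻¹ = [[3, 32], [1, 16]] · [[1, -2], [-1, 3]] = [[-29, 90], [-15, 46]].

[[-29, 90], [-15, 46]]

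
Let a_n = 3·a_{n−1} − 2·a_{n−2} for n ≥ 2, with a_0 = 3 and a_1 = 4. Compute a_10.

1026

With companion matrix B = [[3, −2], [1, 0]], [a_n, a_{n−1}]ᵀ = B·[a_{n−1}, a_{n−2}]ᵀ, so [a_10, a_9]ᵀ = B^9·[a_1, a_0]ᵀ.
B^9 = [[1023, −1022], [511, −510]], giving [a_10, a_9]ᵀ = [[1026], [514]].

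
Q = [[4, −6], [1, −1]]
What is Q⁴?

tr Q = 3 and det Q = 2, so the characteristic polynomial is λ² − (3)λ + (2) with roots 2 and 1.
Eigenvectors give P = [[3, 2], [1, 1]] with P⁻¹ = [[1, −2], [−1, 3]], and Q = P·diag(2, 1)·P⁻¹.
Then Q⁴ = P·diag(16, 1)·P⁻¹ = [[48, 2], [16, 1]] · [[1, −2], [−1, 3]] = [[46, −90], [15, −29]].

[[46, −90], [15, −29]]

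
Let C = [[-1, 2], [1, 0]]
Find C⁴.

C² = [[3, -2], [-1, 2]]
C³ = [[-5, 6], [3, -2]]
C⁴ = [[11, -10], [-5, 6]]

[[11, -10], [-5, 6]]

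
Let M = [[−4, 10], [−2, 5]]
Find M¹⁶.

[[−4, 10], [−2, 5]]

M² = M (a projection; rank 1, trace 1), so M¹⁶ = M.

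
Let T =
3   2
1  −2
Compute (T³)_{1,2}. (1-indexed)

T² = [[11, 2], [1, 6]]
T³ = [[35, 18], [9, −10]]

18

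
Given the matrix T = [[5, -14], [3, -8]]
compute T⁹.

tr T = -3 and det T = 2, so the characteristic polynomial is λ² − (-3)λ + (2) with roots -1 and -2.
Eigenvectors give P = [[7, 2], [3, 1]] with P⁻¹ = [[1, -2], [-3, 7]], and T = P·diag(-1, -2)·P⁻¹.
Then T⁹ = P·diag(-1, -512)·P⁻¹ = [[-7, -1024], [-3, -512]] · [[1, -2], [-3, 7]] = [[3065, -7154], [1533, -3578]].

[[3065, -7154], [1533, -3578]]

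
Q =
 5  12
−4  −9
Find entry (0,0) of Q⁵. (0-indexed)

725

tr Q = −4 and det Q = 3, so the characteristic polynomial is λ² − (−4)λ + (3) with roots −3 and −1.
Eigenvectors give P = [[−3, −2], [2, 1]] with P⁻¹ = [[1, 2], [−2, −3]], and Q = P·diag(−3, −1)·P⁻¹.
Then Q⁵ = P·diag(−243, −1)·P⁻¹ = [[729, 2], [−486, −1]] · [[1, 2], [−2, −3]] = [[725, 1452], [−484, −969]].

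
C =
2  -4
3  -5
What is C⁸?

[[-764, 1020], [-765, 1021]]

tr C = -3 and det C = 2, so the characteristic polynomial is λ² − (-3)λ + (2) with roots -1 and -2.
Eigenvectors give P = [[4, 1], [3, 1]] with P⁻¹ = [[1, -1], [-3, 4]], and C = P·diag(-1, -2)·P⁻¹.
Then C⁸ = P·diag(1, 256)·P⁻¹ = [[4, 256], [3, 256]] · [[1, -1], [-3, 4]] = [[-764, 1020], [-765, 1021]].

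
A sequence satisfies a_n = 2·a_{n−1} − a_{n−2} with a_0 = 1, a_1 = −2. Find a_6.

−17

With companion matrix C = [[2, −1], [1, 0]], [a_n, a_{n−1}]ᵀ = C·[a_{n−1}, a_{n−2}]ᵀ, so [a_6, a_5]ᵀ = C^5·[a_1, a_0]ᵀ.
C^5 = [[6, −5], [5, −4]], giving [a_6, a_5]ᵀ = [[−17], [−14]].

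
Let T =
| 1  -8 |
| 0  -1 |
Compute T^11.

[[1, -8], [0, -1]]

T² = I (check: tr T = 0 and det T = -1), so T^11 = T since 11 is odd.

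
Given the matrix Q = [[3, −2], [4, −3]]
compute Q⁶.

[[1, 0], [0, 1]]

Q² = I (check: tr Q = 0 and det Q = −1), so Q⁶ = I since 6 is even.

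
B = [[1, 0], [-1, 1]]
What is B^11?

B = I + N where N = [[0, 0], [-1, 0]] is strictly lower-triangular, so N^2 = 0.
(I + N)^11 = I + 11·N = [[1, 0], [-11, 1]].

[[1, 0], [-11, 1]]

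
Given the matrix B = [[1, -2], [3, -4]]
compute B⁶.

tr B = -3 and det B = 2, so the characteristic polynomial is λ² − (-3)λ + (2) with roots -1 and -2.
Eigenvectors give P = [[1, -2], [1, -3]] with P⁻¹ = [[3, -2], [1, -1]], and B = P·diag(-1, -2)·P⁻¹.
Then B⁶ = P·diag(1, 64)·P⁻¹ = [[1, -128], [1, -192]] · [[3, -2], [1, -1]] = [[-125, 126], [-189, 190]].

[[-125, 126], [-189, 190]]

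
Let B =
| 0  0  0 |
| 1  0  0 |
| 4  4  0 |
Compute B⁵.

B is strictly triangular, hence nilpotent: B³ = 0, so B⁵ = 0.

[[0, 0, 0], [0, 0, 0], [0, 0, 0]]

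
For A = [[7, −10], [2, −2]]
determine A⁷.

[[10423, −20590], [4118, −8108]]

tr A = 5 and det A = 6, so the characteristic polynomial is λ² − (5)λ + (6) with roots 2 and 3.
Eigenvectors give P = [[2, 5], [1, 2]] with P⁻¹ = [[−2, 5], [1, −2]], and A = P·diag(2, 3)·P⁻¹.
Then A⁷ = P·diag(128, 2187)·P⁻¹ = [[256, 10935], [128, 4374]] · [[−2, 5], [1, −2]] = [[10423, −20590], [4118, −8108]].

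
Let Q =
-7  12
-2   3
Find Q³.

tr Q = -4 and det Q = 3, so the characteristic polynomial is λ² − (-4)λ + (3) with roots -3 and -1.
Eigenvectors give P = [[3, -2], [1, -1]] with P⁻¹ = [[1, -2], [1, -3]], and Q = P·diag(-3, -1)·P⁻¹.
Then Q³ = P·diag(-27, -1)·P⁻¹ = [[-81, 2], [-27, 1]] · [[1, -2], [1, -3]] = [[-79, 156], [-26, 51]].

[[-79, 156], [-26, 51]]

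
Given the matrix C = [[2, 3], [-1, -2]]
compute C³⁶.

[[1, 0], [0, 1]]

C² = I (check: tr C = 0 and det C = -1), so C³⁶ = I since 36 is even.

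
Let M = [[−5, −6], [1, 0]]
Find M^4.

tr M = −5 and det M = 6, so the characteristic polynomial is λ² − (−5)λ + (6) with roots −3 and −2.
Eigenvectors give P = [[−3, −2], [1, 1]] with P⁻¹ = [[−1, −2], [1, 3]], and M = P·diag(−3, −2)·P⁻¹.
Then M^4 = P·diag(81, 16)·P⁻¹ = [[−243, −32], [81, 16]] · [[−1, −2], [1, 3]] = [[211, 390], [−65, −114]].

[[211, 390], [−65, −114]]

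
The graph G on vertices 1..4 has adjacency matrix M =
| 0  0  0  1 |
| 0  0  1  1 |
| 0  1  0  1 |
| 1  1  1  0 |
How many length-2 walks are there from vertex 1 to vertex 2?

The number of length-2 walks from vertex 1 to vertex 2 is entry (1,2) of M², where M is the adjacency matrix.
M² = [[1, 1, 1, 0], [1, 2, 1, 1], [1, 1, 2, 1], [0, 1, 1, 3]]

1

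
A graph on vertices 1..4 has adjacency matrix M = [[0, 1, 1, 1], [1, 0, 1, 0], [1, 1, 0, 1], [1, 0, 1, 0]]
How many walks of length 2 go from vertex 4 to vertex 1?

1

The number of length-2 walks from vertex 4 to vertex 1 is entry (4,1) of M², where M is the adjacency matrix.
M² = [[3, 1, 2, 1], [1, 2, 1, 2], [2, 1, 3, 1], [1, 2, 1, 2]]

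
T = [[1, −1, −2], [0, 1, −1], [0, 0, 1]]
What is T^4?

[[1, −4, −2], [0, 1, −4], [0, 0, 1]]

T = I + N where N = [[0, −1, −2], [0, 0, −1], [0, 0, 0]] is strictly upper-triangular, so N^3 = 0.
(I + N)^4 = I + 4·N + 6·N^2 = [[1, −4, −2], [0, 1, −4], [0, 0, 1]].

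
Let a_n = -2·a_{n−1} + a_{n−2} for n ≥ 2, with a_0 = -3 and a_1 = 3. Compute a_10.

With companion matrix Q = [[-2, 1], [1, 0]], [a_n, a_{n−1}]ᵀ = Q·[a_{n−1}, a_{n−2}]ᵀ, so [a_10, a_9]ᵀ = Q^9·[a_1, a_0]ᵀ.
Q^9 = [[-2378, 985], [985, -408]], giving [a_10, a_9]ᵀ = [[-10089], [4179]].

-10089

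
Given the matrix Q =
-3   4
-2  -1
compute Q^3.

[[29, 20], [-10, 39]]

Q^2 = [[1, -16], [8, -7]]
Q^3 = [[29, 20], [-10, 39]]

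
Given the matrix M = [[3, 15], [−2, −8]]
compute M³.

tr M = −5 and det M = 6, so the characteristic polynomial is λ² − (−5)λ + (6) with roots −3 and −2.
Eigenvectors give P = [[−5, −3], [2, 1]] with P⁻¹ = [[1, 3], [−2, −5]], and M = P·diag(−3, −2)·P⁻¹.
Then M³ = P·diag(−27, −8)·P⁻¹ = [[135, 24], [−54, −8]] · [[1, 3], [−2, −5]] = [[87, 285], [−38, −122]].

[[87, 285], [−38, −122]]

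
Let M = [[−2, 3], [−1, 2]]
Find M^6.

[[1, 0], [0, 1]]

M² = I (check: tr M = 0 and det M = −1), so M^6 = I since 6 is even.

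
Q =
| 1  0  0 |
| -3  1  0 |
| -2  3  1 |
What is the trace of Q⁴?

3

Q = I + N where N = [[0, 0, 0], [-3, 0, 0], [-2, 3, 0]] is strictly lower-triangular, so N³ = 0.
(I + N)⁴ = I + 4·N + 6·N² = [[1, 0, 0], [-12, 1, 0], [-62, 12, 1]].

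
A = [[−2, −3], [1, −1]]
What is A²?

[[1, 9], [−3, −2]]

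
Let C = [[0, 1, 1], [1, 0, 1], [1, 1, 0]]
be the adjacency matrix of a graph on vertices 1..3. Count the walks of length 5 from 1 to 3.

11

The number of length-5 walks from vertex 1 to vertex 3 is entry (1,3) of C⁵, where C is the adjacency matrix.
C² = [[2, 1, 1], [1, 2, 1], [1, 1, 2]]
C³ = [[2, 3, 3], [3, 2, 3], [3, 3, 2]]
C⁴ = [[6, 5, 5], [5, 6, 5], [5, 5, 6]]
C⁵ = [[10, 11, 11], [11, 10, 11], [11, 11, 10]]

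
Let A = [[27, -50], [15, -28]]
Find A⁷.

[[11703, -23150], [6945, -13762]]

tr A = -1 and det A = -6, so the characteristic polynomial is λ² − (-1)λ + (-6) with roots 2 and -3.
Eigenvectors give P = [[-2, 5], [-1, 3]] with P⁻¹ = [[-3, 5], [-1, 2]], and A = P·diag(2, -3)·P⁻¹.
Then A⁷ = P·diag(128, -2187)·P⁻¹ = [[-256, -10935], [-128, -6561]] · [[-3, 5], [-1, 2]] = [[11703, -23150], [6945, -13762]].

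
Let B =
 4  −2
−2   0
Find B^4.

B^2 = [[20, −8], [−8, 4]]
B^3 = [[96, −40], [−40, 16]]
B^4 = [[464, −192], [−192, 80]]

[[464, −192], [−192, 80]]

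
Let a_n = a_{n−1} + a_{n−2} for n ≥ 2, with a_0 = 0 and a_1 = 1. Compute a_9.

With companion matrix A = [[1, 1], [1, 0]], [a_n, a_{n−1}]ᵀ = A·[a_{n−1}, a_{n−2}]ᵀ, so [a_9, a_8]ᵀ = A⁸·[a_1, a_0]ᵀ.
A⁸ = [[34, 21], [21, 13]], giving [a_9, a_8]ᵀ = [[34], [21]].

34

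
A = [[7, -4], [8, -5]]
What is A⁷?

[[4375, -2188], [4376, -2189]]

tr A = 2 and det A = -3, so the characteristic polynomial is λ² − (2)λ + (-3) with roots -1 and 3.
Eigenvectors give P = [[-1, 1], [-2, 1]] with P⁻¹ = [[1, -1], [2, -1]], and A = P·diag(-1, 3)·P⁻¹.
Then A⁷ = P·diag(-1, 2187)·P⁻¹ = [[1, 2187], [2, 2187]] · [[1, -1], [2, -1]] = [[4375, -2188], [4376, -2189]].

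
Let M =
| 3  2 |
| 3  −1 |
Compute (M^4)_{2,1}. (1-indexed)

M^2 = [[15, 4], [6, 7]]
M^3 = [[57, 26], [39, 5]]
M^4 = [[249, 88], [132, 73]]

132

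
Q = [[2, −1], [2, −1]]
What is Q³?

[[2, −1], [2, −1]]

Q² = Q (a projection; rank 1, trace 1), so Q³ = Q.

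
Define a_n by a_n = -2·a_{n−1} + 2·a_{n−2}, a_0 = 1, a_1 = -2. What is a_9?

-6688

With companion matrix B = [[-2, 2], [1, 0]], [a_n, a_{n−1}]ᵀ = B·[a_{n−1}, a_{n−2}]ᵀ, so [a_9, a_8]ᵀ = B⁸·[a_1, a_0]ᵀ.
B⁸ = [[2448, -1792], [-896, 656]], giving [a_9, a_8]ᵀ = [[-6688], [2448]].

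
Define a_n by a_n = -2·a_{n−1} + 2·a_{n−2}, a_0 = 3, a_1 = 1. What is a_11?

-21856

With companion matrix T = [[-2, 2], [1, 0]], [a_n, a_{n−1}]ᵀ = T·[a_{n−1}, a_{n−2}]ᵀ, so [a_11, a_10]ᵀ = T¹⁰·[a_1, a_0]ᵀ.
T¹⁰ = [[18272, -13376], [-6688, 4896]], giving [a_11, a_10]ᵀ = [[-21856], [8000]].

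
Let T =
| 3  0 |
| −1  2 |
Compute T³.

[[27, 0], [−19, 8]]

tr T = 5 and det T = 6, so the characteristic polynomial is λ² − (5)λ + (6) with roots 2 and 3.
Eigenvectors give P = [[0, −1], [−1, 1]] with P⁻¹ = [[−1, −1], [−1, 0]], and T = P·diag(2, 3)·P⁻¹.
Then T³ = P·diag(8, 27)·P⁻¹ = [[0, −27], [−8, 27]] · [[−1, −1], [−1, 0]] = [[27, 0], [−19, 8]].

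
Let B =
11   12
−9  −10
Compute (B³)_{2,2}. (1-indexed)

tr B = 1 and det B = −2, so the characteristic polynomial is λ² − (1)λ + (−2) with roots 2 and −1.
Eigenvectors give P = [[4, 1], [−3, −1]] with P⁻¹ = [[1, 1], [−3, −4]], and B = P·diag(2, −1)·P⁻¹.
Then B³ = P·diag(8, −1)·P⁻¹ = [[32, −1], [−24, 1]] · [[1, 1], [−3, −4]] = [[35, 36], [−27, −28]].

−28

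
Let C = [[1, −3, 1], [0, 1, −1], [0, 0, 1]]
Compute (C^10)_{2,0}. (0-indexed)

0

C = I + N where N = [[0, −3, 1], [0, 0, −1], [0, 0, 0]] is strictly upper-triangular, so N^3 = 0.
(I + N)^10 = I + 10·N + 45·N^2 = [[1, −30, 145], [0, 1, −10], [0, 0, 1]].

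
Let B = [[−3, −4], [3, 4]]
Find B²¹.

[[−3, −4], [3, 4]]

B² = B (a projection; rank 1, trace 1), so B²¹ = B.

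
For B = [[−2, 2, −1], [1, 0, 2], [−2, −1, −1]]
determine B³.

[[−33, 9, −21], [18, −9, 9], [−15, 9, −12]]

B² = [[8, −3, 7], [−6, 0, −3], [5, −3, 1]]
B³ = [[−33, 9, −21], [18, −9, 9], [−15, 9, −12]]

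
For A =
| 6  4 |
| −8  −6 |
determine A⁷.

tr A = 0 and det A = −4, so the characteristic polynomial is λ² − (0)λ + (−4) with roots 2 and −2.
Eigenvectors give P = [[−1, −1], [1, 2]] with P⁻¹ = [[−2, −1], [1, 1]], and A = P·diag(2, −2)·P⁻¹.
Then A⁷ = P·diag(128, −128)·P⁻¹ = [[−128, 128], [128, −256]] · [[−2, −1], [1, 1]] = [[384, 256], [−512, −384]].

[[384, 256], [−512, −384]]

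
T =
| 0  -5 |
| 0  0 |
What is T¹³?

T is strictly triangular, hence nilpotent: T² = 0, so T¹³ = 0.

[[0, 0], [0, 0]]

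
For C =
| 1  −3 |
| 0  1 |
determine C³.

[[1, −9], [0, 1]]

C = I + N where N = [[0, −3], [0, 0]] is strictly upper-triangular, so N² = 0.
(I + N)³ = I + 3·N = [[1, −9], [0, 1]].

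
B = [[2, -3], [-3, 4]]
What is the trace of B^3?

B^2 = [[13, -18], [-18, 25]]
B^3 = [[80, -111], [-111, 154]]

234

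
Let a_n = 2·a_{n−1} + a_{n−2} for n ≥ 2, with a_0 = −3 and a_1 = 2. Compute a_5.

22

With companion matrix Q = [[2, 1], [1, 0]], [a_n, a_{n−1}]ᵀ = Q·[a_{n−1}, a_{n−2}]ᵀ, so [a_5, a_4]ᵀ = Q⁴·[a_1, a_0]ᵀ.
Q⁴ = [[29, 12], [12, 5]], giving [a_5, a_4]ᵀ = [[22], [9]].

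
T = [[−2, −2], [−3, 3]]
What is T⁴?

[[106, −50], [−75, 231]]

T² = [[10, −2], [−3, 15]]
T³ = [[−14, −26], [−39, 51]]
T⁴ = [[106, −50], [−75, 231]]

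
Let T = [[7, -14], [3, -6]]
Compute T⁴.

T² = T (a projection; rank 1, trace 1), so T⁴ = T.

[[7, -14], [3, -6]]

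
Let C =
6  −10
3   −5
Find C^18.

[[6, −10], [3, −5]]

C² = C (a projection; rank 1, trace 1), so C^18 = C.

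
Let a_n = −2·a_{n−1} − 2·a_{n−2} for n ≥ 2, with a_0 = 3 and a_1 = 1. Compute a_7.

−56

With companion matrix T = [[−2, −2], [1, 0]], [a_n, a_{n−1}]ᵀ = T·[a_{n−1}, a_{n−2}]ᵀ, so [a_7, a_6]ᵀ = T⁶·[a_1, a_0]ᵀ.
T⁶ = [[−8, −16], [8, 8]], giving [a_7, a_6]ᵀ = [[−56], [32]].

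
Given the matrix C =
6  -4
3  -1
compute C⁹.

tr C = 5 and det C = 6, so the characteristic polynomial is λ² − (5)λ + (6) with roots 2 and 3.
Eigenvectors give P = [[-1, -4], [-1, -3]] with P⁻¹ = [[3, -4], [-1, 1]], and C = P·diag(2, 3)·P⁻¹.
Then C⁹ = P·diag(512, 19683)·P⁻¹ = [[-512, -78732], [-512, -59049]] · [[3, -4], [-1, 1]] = [[77196, -76684], [57513, -57001]].

[[77196, -76684], [57513, -57001]]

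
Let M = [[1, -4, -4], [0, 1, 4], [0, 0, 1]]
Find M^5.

M = I + N where N = [[0, -4, -4], [0, 0, 4], [0, 0, 0]] is strictly upper-triangular, so N^3 = 0.
(I + N)^5 = I + 5·N + 10·N^2 = [[1, -20, -180], [0, 1, 20], [0, 0, 1]].

[[1, -20, -180], [0, 1, 20], [0, 0, 1]]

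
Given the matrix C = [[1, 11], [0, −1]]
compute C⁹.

C² = I (check: tr C = 0 and det C = −1), so C⁹ = C since 9 is odd.

[[1, 11], [0, −1]]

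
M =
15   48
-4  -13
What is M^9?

[[78735, 236208], [-19684, -59053]]

tr M = 2 and det M = -3, so the characteristic polynomial is λ² − (2)λ + (-3) with roots -1 and 3.
Eigenvectors give P = [[-3, 4], [1, -1]] with P⁻¹ = [[1, 4], [1, 3]], and M = P·diag(-1, 3)·P⁻¹.
Then M^9 = P·diag(-1, 19683)·P⁻¹ = [[3, 78732], [-1, -19683]] · [[1, 4], [1, 3]] = [[78735, 236208], [-19684, -59053]].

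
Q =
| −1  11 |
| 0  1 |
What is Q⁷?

[[−1, 11], [0, 1]]

Q² = I (check: tr Q = 0 and det Q = −1), so Q⁷ = Q since 7 is odd.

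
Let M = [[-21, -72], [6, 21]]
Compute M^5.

tr M = 0 and det M = -9, so the characteristic polynomial is λ² − (0)λ + (-9) with roots 3 and -3.
Eigenvectors give P = [[-3, 4], [1, -1]] with P⁻¹ = [[1, 4], [1, 3]], and M = P·diag(3, -3)·P⁻¹.
Then M^5 = P·diag(243, -243)·P⁻¹ = [[-729, -972], [243, 243]] · [[1, 4], [1, 3]] = [[-1701, -5832], [486, 1701]].

[[-1701, -5832], [486, 1701]]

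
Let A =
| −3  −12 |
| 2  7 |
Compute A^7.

tr A = 4 and det A = 3, so the characteristic polynomial is λ² − (4)λ + (3) with roots 1 and 3.
Eigenvectors give P = [[−3, 2], [1, −1]] with P⁻¹ = [[−1, −2], [−1, −3]], and A = P·diag(1, 3)·P⁻¹.
Then A^7 = P·diag(1, 2187)·P⁻¹ = [[−3, 4374], [1, −2187]] · [[−1, −2], [−1, −3]] = [[−4371, −13116], [2186, 6559]].

[[−4371, −13116], [2186, 6559]]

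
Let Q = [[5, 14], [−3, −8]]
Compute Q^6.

tr Q = −3 and det Q = 2, so the characteristic polynomial is λ² − (−3)λ + (2) with roots −1 and −2.
Eigenvectors give P = [[7, −2], [−3, 1]] with P⁻¹ = [[1, 2], [3, 7]], and Q = P·diag(−1, −2)·P⁻¹.
Then Q^6 = P·diag(1, 64)·P⁻¹ = [[7, −128], [−3, 64]] · [[1, 2], [3, 7]] = [[−377, −882], [189, 442]].

[[−377, −882], [189, 442]]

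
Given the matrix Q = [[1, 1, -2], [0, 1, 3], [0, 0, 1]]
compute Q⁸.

[[1, 8, 68], [0, 1, 24], [0, 0, 1]]

Q = I + N where N = [[0, 1, -2], [0, 0, 3], [0, 0, 0]] is strictly upper-triangular, so N³ = 0.
(I + N)⁸ = I + 8·N + 28·N² = [[1, 8, 68], [0, 1, 24], [0, 0, 1]].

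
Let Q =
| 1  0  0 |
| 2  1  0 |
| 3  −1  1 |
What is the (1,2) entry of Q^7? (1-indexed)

0

Q = I + N where N = [[0, 0, 0], [2, 0, 0], [3, −1, 0]] is strictly lower-triangular, so N^3 = 0.
(I + N)^7 = I + 7·N + 21·N^2 = [[1, 0, 0], [14, 1, 0], [−21, −7, 1]].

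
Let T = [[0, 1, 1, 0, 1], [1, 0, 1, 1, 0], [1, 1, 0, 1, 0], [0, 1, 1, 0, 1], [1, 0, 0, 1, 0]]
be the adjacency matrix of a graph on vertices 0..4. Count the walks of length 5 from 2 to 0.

51

The number of length-5 walks from vertex 2 to vertex 0 is entry (2,0) of T⁵, where T is the adjacency matrix.
T² = [[3, 1, 1, 3, 0], [1, 3, 2, 1, 2], [1, 2, 3, 1, 2], [3, 1, 1, 3, 0], [0, 2, 2, 0, 2]]
T³ = [[2, 7, 7, 2, 6], [7, 4, 5, 7, 2], [7, 5, 4, 7, 2], [2, 7, 7, 2, 6], [6, 2, 2, 6, 0]]
T⁴ = [[20, 11, 11, 20, 4], [11, 19, 18, 11, 14], [11, 18, 19, 11, 14], [20, 11, 11, 20, 4], [4, 14, 14, 4, 12]]
T⁵ = [[26, 51, 51, 26, 40], [51, 40, 41, 51, 22], [51, 41, 40, 51, 22], [26, 51, 51, 26, 40], [40, 22, 22, 40, 8]]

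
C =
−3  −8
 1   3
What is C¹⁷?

[[−3, −8], [1, 3]]

C² = I (check: tr C = 0 and det C = −1), so C¹⁷ = C since 17 is odd.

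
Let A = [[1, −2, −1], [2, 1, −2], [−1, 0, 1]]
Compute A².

[[−2, −4, 2], [6, −3, −6], [−2, 2, 2]]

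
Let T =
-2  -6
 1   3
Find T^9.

[[-2, -6], [1, 3]]

T² = T (a projection; rank 1, trace 1), so T^9 = T.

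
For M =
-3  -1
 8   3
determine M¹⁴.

[[1, 0], [0, 1]]

M² = I (check: tr M = 0 and det M = -1), so M¹⁴ = I since 14 is even.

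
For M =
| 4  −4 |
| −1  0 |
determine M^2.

[[20, −16], [−4, 4]]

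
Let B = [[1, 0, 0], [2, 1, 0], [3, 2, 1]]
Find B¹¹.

B = I + N where N = [[0, 0, 0], [2, 0, 0], [3, 2, 0]] is strictly lower-triangular, so N³ = 0.
(I + N)¹¹ = I + 11·N + 55·N² = [[1, 0, 0], [22, 1, 0], [253, 22, 1]].

[[1, 0, 0], [22, 1, 0], [253, 22, 1]]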